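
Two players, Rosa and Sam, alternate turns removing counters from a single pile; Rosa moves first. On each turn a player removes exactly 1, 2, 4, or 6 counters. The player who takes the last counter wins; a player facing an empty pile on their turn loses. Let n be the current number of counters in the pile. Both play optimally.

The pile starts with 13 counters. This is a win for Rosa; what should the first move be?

Remove 2, leaving 11.

Work bottom-up. With no move the player to move loses. Otherwise the position is W if at least one move leads to an L position for the opponent, and L if every move leads to a W.
n=0: no move → L
n=1: W (go to 0, an L position)
n=2: W (go to 0, an L position)
n=3: L (options 2(W), 1(W) are all W)
n=4: W (go to 3, an L position)
n=5: W (go to 3, an L position)
n=6: W (go to 0, an L position)
n=7: W (go to 3, an L position)
n=8: L (options 7(W), 6(W), 4(W), 2(W) are all W)
n=9: W (go to 8, an L position)
n=10: W (go to 8, an L position)
n=11: L (options 10(W), 9(W), 7(W), 5(W) are all W)
n=12: W (go to 11, an L position)
n=13: W (go to 11, an L position)
From 13, the L positions reachable in one move are: 11.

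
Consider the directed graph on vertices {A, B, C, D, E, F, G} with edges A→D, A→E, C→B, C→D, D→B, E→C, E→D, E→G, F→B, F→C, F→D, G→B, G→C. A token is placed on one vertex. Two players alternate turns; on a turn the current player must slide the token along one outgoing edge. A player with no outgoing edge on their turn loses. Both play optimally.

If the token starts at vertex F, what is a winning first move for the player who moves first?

Work bottom-up. With no move the player to move loses. Otherwise the position is W if at least one move leads to an L position for the opponent, and L if every move leads to a W.
Every edge goes from a vertex to one that appears earlier in the order B, D, C, F, G, E, A, so processing vertices in that order labels each vertex after all of its successors.
B: no outgoing edge → L
D: →B(L), so W
C: →B(L), so W
F: →B(L), so W
G: →B(L), so W
E: →G(W), C(W), D(W) — all W, so L
A: →E(L), so W
From F, the L positions reachable in one move are: B.

Move to B.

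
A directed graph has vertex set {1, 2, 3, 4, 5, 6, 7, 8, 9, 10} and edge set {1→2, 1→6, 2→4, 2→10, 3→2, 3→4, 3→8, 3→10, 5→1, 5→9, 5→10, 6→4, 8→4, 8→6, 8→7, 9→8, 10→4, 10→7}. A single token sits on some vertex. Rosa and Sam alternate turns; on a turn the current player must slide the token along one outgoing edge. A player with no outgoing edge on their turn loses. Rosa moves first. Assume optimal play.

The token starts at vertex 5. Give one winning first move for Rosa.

Work bottom-up. With no move the player to move loses. Otherwise the position is W if at least one move leads to an L position for the opponent, and L if every move leads to a W.
Every edge goes from a vertex to one that appears earlier in the order 7, 4, 10, 6, 2, 8, 1, 9, 3, 5, so processing vertices in that order labels each vertex after all of its successors.
7: no outgoing edge → L
4: no outgoing edge → L
10: →4(L), so W
6: →4(L), so W
2: →4(L), so W
8: →4(L), so W
1: →2(W), 6(W) — all W, so L
9: →8(W) only, which is W, so L
3: →4(L), so W
5: →9(L), so W
From 5, the L positions reachable in one move are: 9, 1. Any move reaching one of these is winning.

Move to 9.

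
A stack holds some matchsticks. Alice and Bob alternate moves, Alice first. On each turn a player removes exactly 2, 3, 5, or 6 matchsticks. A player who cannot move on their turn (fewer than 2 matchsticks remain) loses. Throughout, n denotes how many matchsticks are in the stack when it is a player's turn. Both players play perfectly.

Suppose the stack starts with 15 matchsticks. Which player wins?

Positions with no move are L. A position that does have a move is losing for the player to move precisely when every available move leads to a winning position for the opponent. Fill in the labels:
n=0: no move → L
n=1: no move → L
n=2: →0(L), so W
n=3: →1(L), so W
n=4: →1(L), so W
n=5: →0(L), so W
n=6: →1(L), so W
n=7: →1(L), so W
n=8: →6(W), 5(W), 3(W), 2(W) — all W, so L
n=9: →7(W), 6(W), 4(W), 3(W) — all W, so L
n=10: →8(L), so W
n=11: →9(L), so W
n=12: →9(L), so W
n=13: →8(L), so W
n=14: →9(L), so W
n=15: →9(L), so W
From 15 Alice can remove 6, leaving 9, reaching an L position.

Alice wins.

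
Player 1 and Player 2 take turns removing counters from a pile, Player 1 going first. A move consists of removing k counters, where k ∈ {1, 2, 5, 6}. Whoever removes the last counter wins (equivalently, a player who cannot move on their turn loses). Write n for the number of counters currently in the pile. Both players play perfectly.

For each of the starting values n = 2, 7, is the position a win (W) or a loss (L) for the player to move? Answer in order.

2: W, 7: L

Build the W/L table. Terminal = L. A non-terminal position is W if it has a move to some L; otherwise it is L.
n=0: no move → L
n=1: can move to 0, which is L ⇒ W
n=2: can move to 0, which is L ⇒ W
n=3: moves to 2(W), 1(W); every one is W ⇒ L
n=4: can move to 3, which is L ⇒ W
n=5: can move to 3, which is L ⇒ W
n=6: can move to 0, which is L ⇒ W
n=7: moves to 6(W), 5(W), 2(W), 1(W); every one is W ⇒ L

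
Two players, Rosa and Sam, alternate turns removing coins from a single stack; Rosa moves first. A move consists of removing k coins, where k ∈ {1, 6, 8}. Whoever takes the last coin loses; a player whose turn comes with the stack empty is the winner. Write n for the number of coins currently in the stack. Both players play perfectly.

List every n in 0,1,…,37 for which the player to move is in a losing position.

1, 3, 5, 8, 10, 12, 15, 17, 19, 22, 24, 26, 29, 31, 33, 36

Build the W/L table. Terminal = W. A non-terminal position is W if it has a move to some L; otherwise it is L.
n=0: no move; the opponent has just taken the last coin and therefore loses → W
n=1: only reaches 0(W), which is W → L
n=2: reaches L-position 1 → W
n=3: only reaches 2(W), which is W → L
n=4: reaches L-position 3 → W
n=5: only reaches 4(W), which is W → L
n=6: reaches L-position 5 → W
n=7: reaches L-position 1 → W
n=8: only reaches 7(W), 2(W), 0(W), all W → L
n=9: reaches L-position 8 → W
n=10: only reaches 9(W), 4(W), 2(W), all W → L
n=11: reaches L-position 10 → W
n=12: only reaches 11(W), 6(W), 4(W), all W → L
n=13: reaches L-position 12 → W
n=14: reaches L-position 8 → W
n=15: only reaches 14(W), 9(W), 7(W), all W → L
n=16: reaches L-position 15 → W
n=17: only reaches 16(W), 11(W), 9(W), all W → L
n=18: reaches L-position 17 → W
n=19: only reaches 18(W), 13(W), 11(W), all W → L
n=20: reaches L-position 19 → W
n=21: reaches L-position 15 → W
n=22: only reaches 21(W), 16(W), 14(W), all W → L
n=23: reaches L-position 22 → W
n=24: only reaches 23(W), 18(W), 16(W), all W → L
n=25: reaches L-position 24 → W
n=26: only reaches 25(W), 20(W), 18(W), all W → L
n=27: reaches L-position 26 → W
n=28: reaches L-position 22 → W
n=29: only reaches 28(W), 23(W), 21(W), all W → L
n=30: reaches L-position 29 → W
n=31: only reaches 30(W), 25(W), 23(W), all W → L
n=32: reaches L-position 31 → W
n=33: only reaches 32(W), 27(W), 25(W), all W → L
n=34: reaches L-position 33 → W
n=35: reaches L-position 29 → W
n=36: only reaches 35(W), 30(W), 28(W), all W → L
n=37: reaches L-position 36 → W
Reading off the rows marked L gives the requested list; there are 16 such values of n.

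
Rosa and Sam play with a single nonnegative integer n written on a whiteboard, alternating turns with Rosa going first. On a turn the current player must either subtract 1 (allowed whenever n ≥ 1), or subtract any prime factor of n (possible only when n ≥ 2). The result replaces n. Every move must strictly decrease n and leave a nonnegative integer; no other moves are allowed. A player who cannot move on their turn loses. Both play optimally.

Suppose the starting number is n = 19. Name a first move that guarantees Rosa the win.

Move to 0.

Work bottom-up. With no move the player to move loses. Otherwise the position is W if at least one move leads to an L position for the opponent, and L if every move leads to a W.
n=0: no move → L
n=1: reaches L-position 0 → W
n=2: reaches L-position 0 → W
n=3: reaches L-position 0 → W
n=4: only reaches 2(W), 3(W), all W → L
n=5: reaches L-position 0 → W
n=6: reaches L-position 4 → W
n=7: reaches L-position 0 → W
n=8: only reaches 6(W), 7(W), all W → L
n=9: reaches L-position 8 → W
n=10: reaches L-position 8 → W
n=11: reaches L-position 0 → W
n=12: only reaches 9(W), 10(W), 11(W), all W → L
n=13: reaches L-position 0 → W
n=14: reaches L-position 12 → W
n=15: reaches L-position 12 → W
n=16: only reaches 14(W), 15(W), all W → L
n=17: reaches L-position 0 → W
n=18: reaches L-position 16 → W
n=19: reaches L-position 0 → W
From 19, the L positions reachable in one move are: 0.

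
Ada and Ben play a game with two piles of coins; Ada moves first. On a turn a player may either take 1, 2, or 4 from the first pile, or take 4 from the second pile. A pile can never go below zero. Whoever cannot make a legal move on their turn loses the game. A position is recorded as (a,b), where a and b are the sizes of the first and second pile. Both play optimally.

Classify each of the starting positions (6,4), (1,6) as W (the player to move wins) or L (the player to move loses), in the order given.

Compute win/loss labels from the base case upward. A position with no move is L. Any other position is W if it can reach an L in one move, else L.
No move ever increases a pile, so every position that can arise here has a ≤ 6 and b ≤ 6; it is enough to label the cells with 0 ≤ a ≤ 6 and 0 ≤ b ≤ 6.
Every move lowers a or b (never raises either), so fill the grid row by row in increasing a, and left to right within a row: each cell's successors are then already labelled.
      b=0  b=1  b=2  b=3  b=4  b=5  b=6
a=0:    L    L    L    L    W    W    W
a=1:    W    W    W    W    L    L    L
a=2:    W    W    W    W    W    W    W
a=3:    L    L    L    L    W    W    W
a=4:    W    W    W    W    L    L    L
a=5:    W    W    W    W    W    W    W
a=6:    L    L    L    L    W    W    W
Cells with no legal move (terminal, hence L): (0,0), (0,1), (0,2), (0,3).
The remaining L cells, each justified by listing all of its moves:
(1,4): moves to (0,4)(W), (1,0)(W); every one is W ⇒ L
(1,5): moves to (0,5)(W), (1,1)(W); every one is W ⇒ L
(1,6): moves to (0,6)(W), (1,2)(W); every one is W ⇒ L
(3,0): moves to (2,0)(W), (1,0)(W); every one is W ⇒ L
(3,1): moves to (2,1)(W), (1,1)(W); every one is W ⇒ L
(3,2): moves to (2,2)(W), (1,2)(W); every one is W ⇒ L
(3,3): moves to (2,3)(W), (1,3)(W); every one is W ⇒ L
(4,4): moves to (3,4)(W), (2,4)(W), (0,4)(W), (4,0)(W); every one is W ⇒ L
(4,5): moves to (3,5)(W), (2,5)(W), (0,5)(W), (4,1)(W); every one is W ⇒ L
(4,6): moves to (3,6)(W), (2,6)(W), (0,6)(W), (4,2)(W); every one is W ⇒ L
(6,0): moves to (5,0)(W), (4,0)(W), (2,0)(W); every one is W ⇒ L
(6,1): moves to (5,1)(W), (4,1)(W), (2,1)(W); every one is W ⇒ L
(6,2): moves to (5,2)(W), (4,2)(W), (2,2)(W); every one is W ⇒ L
(6,3): moves to (5,3)(W), (4,3)(W), (2,3)(W); every one is W ⇒ L
Every other cell has at least one move into one of the L cells above, so it is W.
(6,4): the move to (4,4) reaches an L cell, so W
(1,6): one of the L cells justified above, so L

(6,4): W, (1,6): L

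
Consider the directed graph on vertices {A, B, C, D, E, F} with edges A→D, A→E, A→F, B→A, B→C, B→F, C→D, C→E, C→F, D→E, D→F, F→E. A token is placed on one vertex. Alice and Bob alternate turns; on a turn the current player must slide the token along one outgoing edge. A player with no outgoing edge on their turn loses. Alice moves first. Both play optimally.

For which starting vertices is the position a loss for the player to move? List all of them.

Work bottom-up. With no move the player to move loses. Otherwise the position is W if at least one move leads to an L position for the opponent, and L if every move leads to a W.
Every edge goes from a vertex to one that appears earlier in the order E, F, D, A, C, B, so processing vertices in that order labels each vertex after all of its successors.
E: no outgoing edge → L
F: W (go to E, an L position)
D: W (go to E, an L position)
A: W (go to E, an L position)
C: W (go to E, an L position)
B: L (options C(W), A(W), F(W) are all W)
Reading off the rows marked L gives the requested list; there are 2 such vertices.

B, E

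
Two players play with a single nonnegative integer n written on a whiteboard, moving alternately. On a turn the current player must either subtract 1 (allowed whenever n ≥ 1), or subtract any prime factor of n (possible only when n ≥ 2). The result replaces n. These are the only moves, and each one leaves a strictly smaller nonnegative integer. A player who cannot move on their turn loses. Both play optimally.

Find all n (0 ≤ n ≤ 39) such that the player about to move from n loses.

0, 4, 8, 12, 16, 20, 24, 28, 32, 36

Use the standard recursion: the mover loses at a terminal position; elsewhere, the mover wins exactly when some move hands the opponent an L position.
n=0: no move → L
n=1: reaches L-position 0 → W
n=2: reaches L-position 0 → W
n=3: reaches L-position 0 → W
n=4: only reaches 2(W), 3(W), all W → L
n=5: reaches L-position 0 → W
n=6: reaches L-position 4 → W
n=7: reaches L-position 0 → W
n=8: only reaches 6(W), 7(W), all W → L
n=9: reaches L-position 8 → W
n=10: reaches L-position 8 → W
n=11: reaches L-position 0 → W
n=12: only reaches 9(W), 10(W), 11(W), all W → L
n=13: reaches L-position 0 → W
n=14: reaches L-position 12 → W
n=15: reaches L-position 12 → W
n=16: only reaches 14(W), 15(W), all W → L
n=17: reaches L-position 0 → W
n=18: reaches L-position 16 → W
n=19: reaches L-position 0 → W
n=20: only reaches 15(W), 18(W), 19(W), all W → L
n=21: reaches L-position 20 → W
n=22: reaches L-position 20 → W
n=23: reaches L-position 0 → W
n=24: only reaches 21(W), 22(W), 23(W), all W → L
n=25: reaches L-position 20 → W
n=26: reaches L-position 24 → W
n=27: reaches L-position 24 → W
n=28: only reaches 21(W), 26(W), 27(W), all W → L
n=29: reaches L-position 0 → W
n=30: reaches L-position 28 → W
n=31: reaches L-position 0 → W
n=32: only reaches 30(W), 31(W), all W → L
n=33: reaches L-position 32 → W
n=34: reaches L-position 32 → W
n=35: reaches L-position 28 → W
n=36: only reaches 33(W), 34(W), 35(W), all W → L
n=37: reaches L-position 0 → W
n=38: reaches L-position 36 → W
n=39: reaches L-position 36 → W
The losing starting values of n are exactly the entries labelled L in this table (10 of them).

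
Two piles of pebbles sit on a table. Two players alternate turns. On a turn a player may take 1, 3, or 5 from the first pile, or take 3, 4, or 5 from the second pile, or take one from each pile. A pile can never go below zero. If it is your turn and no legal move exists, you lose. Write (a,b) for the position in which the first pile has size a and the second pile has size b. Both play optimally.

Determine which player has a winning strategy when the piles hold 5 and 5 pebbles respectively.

Label each position W (a win for the player to move) or L (a loss). A position with no legal move is L; any other position is W exactly when some move reaches an L, and L when every move reaches a W.
No move ever increases a pile, so every position that can arise here has a ≤ 5 and b ≤ 5; it is enough to label the cells with 0 ≤ a ≤ 5 and 0 ≤ b ≤ 5.
Every move lowers a or b (never raises either), so fill the grid row by row in increasing a, and left to right within a row: each cell's successors are then already labelled.
      b=0  b=1  b=2  b=3  b=4  b=5
a=0:    L    L    L    W    W    W
a=1:    W    W    W    W    L    L
a=2:    L    L    L    W    W    W
a=3:    W    W    W    W    L    L
a=4:    L    L    L    W    W    W
a=5:    W    W    W    W    L    L
Cells with no legal move (terminal, hence L): (0,0), (0,1), (0,2).
The remaining L cells, each justified by listing all of its moves:
(1,4): moves to (0,4)(W), (1,1)(W), (1,0)(W), (0,3)(W); every one is W ⇒ L
(1,5): moves to (0,5)(W), (1,2)(W), (1,1)(W), (1,0)(W), (0,4)(W); every one is W ⇒ L
(2,0): the only move is to (1,0)(W), a W ⇒ L
(2,1): moves to (1,1)(W), (1,0)(W); every one is W ⇒ L
(2,2): moves to (1,2)(W), (1,1)(W); every one is W ⇒ L
(3,4): moves to (2,4)(W), (0,4)(W), (3,1)(W), (3,0)(W), (2,3)(W); every one is W ⇒ L
(3,5): moves to (2,5)(W), (0,5)(W), (3,2)(W), (3,1)(W), (3,0)(W), (2,4)(W); every one is W ⇒ L
(4,0): moves to (3,0)(W), (1,0)(W); every one is W ⇒ L
(4,1): moves to (3,1)(W), (1,1)(W), (3,0)(W); every one is W ⇒ L
(4,2): moves to (3,2)(W), (1,2)(W), (3,1)(W); every one is W ⇒ L
(5,4): moves to (4,4)(W), (2,4)(W), (0,4)(W), (5,1)(W), (5,0)(W), (4,3)(W); every one is W ⇒ L
(5,5): moves to (4,5)(W), (2,5)(W), (0,5)(W), (5,2)(W), (5,1)(W), (5,0)(W), (4,4)(W); every one is W ⇒ L
Every other cell has at least one move into one of the L cells above, so it is W.
Every move from (5,5) reaches a W position, so the mover loses.

The second player wins.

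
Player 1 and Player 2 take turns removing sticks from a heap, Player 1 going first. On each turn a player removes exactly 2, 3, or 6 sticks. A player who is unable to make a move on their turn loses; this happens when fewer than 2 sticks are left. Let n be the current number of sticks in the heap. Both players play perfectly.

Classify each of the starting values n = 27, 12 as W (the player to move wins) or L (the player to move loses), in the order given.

Use the standard recursion: the mover loses at a terminal position; elsewhere, the mover wins exactly when some move hands the opponent an L position.
n=0: no move → L
n=1: no move → L
n=2: reaches L-position 0 → W
n=3: reaches L-position 1 → W
n=4: reaches L-position 1 → W
n=5: only reaches 3(W), 2(W), all W → L
n=6: reaches L-position 0 → W
n=7: reaches L-position 5 → W
n=8: reaches L-position 5 → W
n=9: only reaches 7(W), 6(W), 3(W), all W → L
n=10: only reaches 8(W), 7(W), 4(W), all W → L
n=11: reaches L-position 9 → W
n=12: reaches L-position 10 → W
n=13: reaches L-position 10 → W
n=14: only reaches 12(W), 11(W), 8(W), all W → L
n=15: reaches L-position 9 → W
n=16: reaches L-position 14 → W
n=17: reaches L-position 14 → W
n=18: only reaches 16(W), 15(W), 12(W), all W → L
n=19: only reaches 17(W), 16(W), 13(W), all W → L
n=20: reaches L-position 18 → W
n=21: reaches L-position 19 → W
n=22: reaches L-position 19 → W
n=23: only reaches 21(W), 20(W), 17(W), all W → L
n=24: reaches L-position 18 → W
n=25: reaches L-position 23 → W
n=26: reaches L-position 23 → W
n=27: only reaches 25(W), 24(W), 21(W), all W → L

27: L, 12: W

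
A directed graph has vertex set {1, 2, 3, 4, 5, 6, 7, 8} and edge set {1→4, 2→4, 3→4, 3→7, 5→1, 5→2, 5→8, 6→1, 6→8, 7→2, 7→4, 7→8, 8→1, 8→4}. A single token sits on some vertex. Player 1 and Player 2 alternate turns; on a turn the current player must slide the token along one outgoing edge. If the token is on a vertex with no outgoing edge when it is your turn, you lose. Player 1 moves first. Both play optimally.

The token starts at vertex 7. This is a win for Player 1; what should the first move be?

Move to 4.

Build the W/L table. Terminal = L. A non-terminal position is W if it has a move to some L; otherwise it is L.
Every edge goes from a vertex to one that appears earlier in the order 4, 1, 8, 6, 2, 7, 5, 3, so processing vertices in that order labels each vertex after all of its successors.
4: no outgoing edge → L
1: W (go to 4, an L position)
8: W (go to 4, an L position)
6: L (options 8(W), 1(W) are all W)
2: W (go to 4, an L position)
7: W (go to 4, an L position)
5: L (options 2(W), 8(W), 1(W) are all W)
3: W (go to 4, an L position)
From 7, the L positions reachable in one move are: 4.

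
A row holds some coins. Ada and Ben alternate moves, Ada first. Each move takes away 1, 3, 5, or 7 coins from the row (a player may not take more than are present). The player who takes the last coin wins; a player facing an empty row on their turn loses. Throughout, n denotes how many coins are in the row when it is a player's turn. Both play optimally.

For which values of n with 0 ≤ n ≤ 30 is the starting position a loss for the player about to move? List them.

Build the W/L table. Terminal = L. A non-terminal position is W if it has a move to some L; otherwise it is L.
n=0: no move → L
n=1: →0(L), so W
n=2: →1(W) only, which is W, so L
n=3: →2(L), so W
n=4: →3(W), 1(W) — all W, so L
n=5: →4(L), so W
n=6: →5(W), 3(W), 1(W) — all W, so L
n=7: →6(L), so W
n=8: →7(W), 5(W), 3(W), 1(W) — all W, so L
n=9: →8(L), so W
n=10: →9(W), 7(W), 5(W), 3(W) — all W, so L
n=11: →10(L), so W
n=12: →11(W), 9(W), 7(W), 5(W) — all W, so L
n=13: →12(L), so W
n=14: →13(W), 11(W), 9(W), 7(W) — all W, so L
n=15: →14(L), so W
n=16: →15(W), 13(W), 11(W), 9(W) — all W, so L
n=17: →16(L), so W
n=18: →17(W), 15(W), 13(W), 11(W) — all W, so L
n=19: →18(L), so W
n=20: →19(W), 17(W), 15(W), 13(W) — all W, so L
n=21: →20(L), so W
n=22: →21(W), 19(W), 17(W), 15(W) — all W, so L
n=23: →22(L), so W
n=24: →23(W), 21(W), 19(W), 17(W) — all W, so L
n=25: →24(L), so W
n=26: →25(W), 23(W), 21(W), 19(W) — all W, so L
n=27: →26(L), so W
n=28: →27(W), 25(W), 23(W), 21(W) — all W, so L
n=29: →28(L), so W
n=30: →29(W), 27(W), 25(W), 23(W) — all W, so L
The losing starting values of n are exactly the entries labelled L in this table (16 of them).

0, 2, 4, 6, 8, 10, 12, 14, 16, 18, 20, 22, 24, 26, 28, 30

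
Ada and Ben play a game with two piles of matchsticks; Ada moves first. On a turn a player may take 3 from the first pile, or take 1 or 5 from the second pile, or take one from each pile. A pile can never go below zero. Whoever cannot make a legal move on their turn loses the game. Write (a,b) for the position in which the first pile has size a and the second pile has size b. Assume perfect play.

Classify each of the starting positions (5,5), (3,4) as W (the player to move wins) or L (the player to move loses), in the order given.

(5,5): L, (3,4): W

Use the standard recursion: the mover loses at a terminal position; elsewhere, the mover wins exactly when some move hands the opponent an L position.
No move ever increases a pile, so every position that can arise here has a ≤ 5 and b ≤ 5; it is enough to label the cells with 0 ≤ a ≤ 5 and 0 ≤ b ≤ 5.
Every move lowers a or b (never raises either), so fill the grid row by row in increasing a, and left to right within a row: each cell's successors are then already labelled.
      b=0  b=1  b=2  b=3  b=4  b=5
a=0:    L    W    L    W    L    W
a=1:    L    W    L    W    L    W
a=2:    L    W    L    W    L    W
a=3:    W    W    W    W    W    W
a=4:    W    L    W    L    W    L
a=5:    W    L    W    L    W    L
Cells with no legal move (terminal, hence L): (0,0), (1,0), (2,0).
The remaining L cells, each justified by listing all of its moves:
(0,2): the only move is to (0,1)(W), a W ⇒ L
(0,4): the only move is to (0,3)(W), a W ⇒ L
(1,2): moves to (1,1)(W), (0,1)(W); every one is W ⇒ L
(1,4): moves to (1,3)(W), (0,3)(W); every one is W ⇒ L
(2,2): moves to (2,1)(W), (1,1)(W); every one is W ⇒ L
(2,4): moves to (2,3)(W), (1,3)(W); every one is W ⇒ L
(4,1): moves to (1,1)(W), (4,0)(W), (3,0)(W); every one is W ⇒ L
(4,3): moves to (1,3)(W), (4,2)(W), (3,2)(W); every one is W ⇒ L
(4,5): moves to (1,5)(W), (4,4)(W), (4,0)(W), (3,4)(W); every one is W ⇒ L
(5,1): moves to (2,1)(W), (5,0)(W), (4,0)(W); every one is W ⇒ L
(5,3): moves to (2,3)(W), (5,2)(W), (4,2)(W); every one is W ⇒ L
(5,5): moves to (2,5)(W), (5,4)(W), (5,0)(W), (4,4)(W); every one is W ⇒ L
Every other cell has at least one move into one of the L cells above, so it is W.
(5,5): one of the L cells justified above, so L
(3,4): the move to (0,4) reaches an L cell, so W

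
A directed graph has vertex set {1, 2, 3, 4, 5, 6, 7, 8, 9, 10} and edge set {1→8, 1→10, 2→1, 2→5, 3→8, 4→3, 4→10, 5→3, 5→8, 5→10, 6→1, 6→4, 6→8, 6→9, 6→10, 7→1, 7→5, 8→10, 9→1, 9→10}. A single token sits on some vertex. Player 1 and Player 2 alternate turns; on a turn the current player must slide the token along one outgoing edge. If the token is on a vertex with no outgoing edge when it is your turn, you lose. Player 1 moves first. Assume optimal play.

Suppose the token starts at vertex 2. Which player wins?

Positions with no move are L. A position that does have a move is losing for the player to move precisely when every available move leads to a winning position for the opponent. Fill in the labels:
Every edge goes from a vertex to one that appears earlier in the order 10, 8, 1, 3, 4, 5, 7, 2, 9, 6, so processing vertices in that order labels each vertex after all of its successors.
10: no outgoing edge → L
8: can move to 10, which is L ⇒ W
1: can move to 10, which is L ⇒ W
3: the only move is to 8(W), a W ⇒ L
4: can move to 3, which is L ⇒ W
5: can move to 3, which is L ⇒ W
7: moves to 5(W), 1(W); every one is W ⇒ L
2: moves to 5(W), 1(W); every one is W ⇒ L
9: can move to 10, which is L ⇒ W
6: can move to 10, which is L ⇒ W
The starting position 2 is L: whatever Player 1 does, the opponent receives a W position.

Player 2 wins.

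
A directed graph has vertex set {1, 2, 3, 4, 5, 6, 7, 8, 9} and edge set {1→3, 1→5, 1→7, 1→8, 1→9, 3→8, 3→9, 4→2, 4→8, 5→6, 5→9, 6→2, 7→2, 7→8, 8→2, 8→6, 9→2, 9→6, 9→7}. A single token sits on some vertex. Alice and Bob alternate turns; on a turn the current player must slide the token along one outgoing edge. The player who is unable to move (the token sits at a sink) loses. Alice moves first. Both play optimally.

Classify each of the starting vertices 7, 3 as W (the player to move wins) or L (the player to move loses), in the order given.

Use the standard recursion: the mover loses at a terminal position; elsewhere, the mover wins exactly when some move hands the opponent an L position.
Every edge goes from a vertex to one that appears earlier in the order 2, 6, 8, 7, 9, 4, 5, 3, 1, so processing vertices in that order labels each vertex after all of its successors.
2: no outgoing edge → L
6: reaches L-position 2 → W
8: reaches L-position 2 → W
7: reaches L-position 2 → W
9: reaches L-position 2 → W
4: reaches L-position 2 → W
5: only reaches 9(W), 6(W), all W → L
3: only reaches 9(W), 8(W), all W → L
1: reaches L-position 3 → W

7: W, 3: L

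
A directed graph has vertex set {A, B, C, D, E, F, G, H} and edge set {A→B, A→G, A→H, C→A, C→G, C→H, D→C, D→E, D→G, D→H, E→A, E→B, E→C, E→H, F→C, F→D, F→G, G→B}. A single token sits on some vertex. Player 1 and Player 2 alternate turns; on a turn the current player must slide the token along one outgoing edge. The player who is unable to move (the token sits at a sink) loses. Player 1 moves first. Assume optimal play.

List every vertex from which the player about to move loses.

Compute win/loss labels from the base case upward. A position with no move is L. Any other position is W if it can reach an L in one move, else L.
Every edge goes from a vertex to one that appears earlier in the order B, H, G, A, C, E, D, F, so processing vertices in that order labels each vertex after all of its successors.
B: no outgoing edge → L
H: no outgoing edge → L
G: W (go to B, an L position)
A: W (go to H, an L position)
C: W (go to H, an L position)
E: W (go to H, an L position)
D: W (go to H, an L position)
F: L (options D(W), C(W), G(W) are all W)
The losing starting vertices are exactly the entries labelled L in this table (3 of them).

B, F, H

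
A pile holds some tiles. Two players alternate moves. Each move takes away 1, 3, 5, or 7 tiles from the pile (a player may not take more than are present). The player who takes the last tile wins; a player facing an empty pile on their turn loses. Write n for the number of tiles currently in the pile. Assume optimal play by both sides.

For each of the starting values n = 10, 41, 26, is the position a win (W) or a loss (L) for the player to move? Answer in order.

Use the standard recursion: the mover loses at a terminal position; elsewhere, the mover wins exactly when some move hands the opponent an L position.
n=0: no move → L
n=1: →0(L), so W
n=2: →1(W) only, which is W, so L
n=3: →2(L), so W
n=4: →3(W), 1(W) — all W, so L
n=5: →4(L), so W
n=6: →5(W), 3(W), 1(W) — all W, so L
n=7: →6(L), so W
n=8: →7(W), 5(W), 3(W), 1(W) — all W, so L
n=9: →8(L), so W
n=10: →9(W), 7(W), 5(W), 3(W) — all W, so L
n=11: →10(L), so W
n=12: →11(W), 9(W), 7(W), 5(W) — all W, so L
n=13: →12(L), so W
n=14: →13(W), 11(W), 9(W), 7(W) — all W, so L
n=15: →14(L), so W
n=16: →15(W), 13(W), 11(W), 9(W) — all W, so L
n=17: →16(L), so W
n=18: →17(W), 15(W), 13(W), 11(W) — all W, so L
n=19: →18(L), so W
n=20: →19(W), 17(W), 15(W), 13(W) — all W, so L
n=21: →20(L), so W
n=22: →21(W), 19(W), 17(W), 15(W) — all W, so L
n=23: →22(L), so W
n=24: →23(W), 21(W), 19(W), 17(W) — all W, so L
n=25: →24(L), so W
n=26: →25(W), 23(W), 21(W), 19(W) — all W, so L
n=27: →26(L), so W
n=28: →27(W), 25(W), 23(W), 21(W) — all W, so L
n=29: →28(L), so W
n=30: →29(W), 27(W), 25(W), 23(W) — all W, so L
n=31: →30(L), so W
n=32: →31(W), 29(W), 27(W), 25(W) — all W, so L
n=33: →32(L), so W
n=34: →33(W), 31(W), 29(W), 27(W) — all W, so L
n=35: →34(L), so W
n=36: →35(W), 33(W), 31(W), 29(W) — all W, so L
n=37: →36(L), so W
n=38: →37(W), 35(W), 33(W), 31(W) — all W, so L
n=39: →38(L), so W
n=40: →39(W), 37(W), 35(W), 33(W) — all W, so L
n=41: →40(L), so W

10: L, 41: W, 26: L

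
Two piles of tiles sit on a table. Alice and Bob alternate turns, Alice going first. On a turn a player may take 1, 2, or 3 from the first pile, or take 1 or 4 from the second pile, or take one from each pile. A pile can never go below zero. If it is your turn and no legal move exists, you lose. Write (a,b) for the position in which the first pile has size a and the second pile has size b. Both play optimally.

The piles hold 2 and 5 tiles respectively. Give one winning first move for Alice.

Move to (0,5).

Compute win/loss labels from the base case upward. A position with no move is L. Any other position is W if it can reach an L in one move, else L.
No move ever increases a pile, so every position that can arise here has a ≤ 2 and b ≤ 5; it is enough to label the cells with 0 ≤ a ≤ 2 and 0 ≤ b ≤ 5.
Every move lowers a or b (never raises either), so fill the grid row by row in increasing a, and left to right within a row: each cell's successors are then already labelled.
      b=0  b=1  b=2  b=3  b=4  b=5
a=0:    L    W    L    W    W    L
a=1:    W    W    W    W    L    W
a=2:    W    L    W    L    W    W
Cells with no legal move (terminal, hence L): (0,0).
The remaining L cells, each justified by listing all of its moves:
(0,2): L (sole option (0,1)(W) is W)
(0,5): L (options (0,4)(W), (0,1)(W) are all W)
(1,4): L (options (0,4)(W), (1,3)(W), (1,0)(W), (0,3)(W) are all W)
(2,1): L (options (1,1)(W), (0,1)(W), (2,0)(W), (1,0)(W) are all W)
(2,3): L (options (1,3)(W), (0,3)(W), (2,2)(W), (1,2)(W) are all W)
Every other cell has at least one move into one of the L cells above, so it is W.
From (2,5), the L positions reachable in one move are: (0,5), (2,1), (1,4). Any move reaching one of these is winning.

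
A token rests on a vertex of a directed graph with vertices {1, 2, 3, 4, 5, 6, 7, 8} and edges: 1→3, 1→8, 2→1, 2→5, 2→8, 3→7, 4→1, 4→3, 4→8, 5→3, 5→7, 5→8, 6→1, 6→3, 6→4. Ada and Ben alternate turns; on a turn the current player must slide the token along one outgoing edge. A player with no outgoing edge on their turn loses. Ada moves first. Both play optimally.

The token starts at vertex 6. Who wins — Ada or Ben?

Work bottom-up. With no move the player to move loses. Otherwise the position is W if at least one move leads to an L position for the opponent, and L if every move leads to a W.
Every edge goes from a vertex to one that appears earlier in the order 7, 8, 3, 5, 1, 2, 4, 6, so processing vertices in that order labels each vertex after all of its successors.
7: no outgoing edge → L
8: no outgoing edge → L
3: reaches L-position 7 → W
5: reaches L-position 8 → W
1: reaches L-position 8 → W
2: reaches L-position 8 → W
4: reaches L-position 8 → W
6: only reaches 4(W), 1(W), 3(W), all W → L
Every move from 6 reaches a W position, so the mover loses.

Ben wins.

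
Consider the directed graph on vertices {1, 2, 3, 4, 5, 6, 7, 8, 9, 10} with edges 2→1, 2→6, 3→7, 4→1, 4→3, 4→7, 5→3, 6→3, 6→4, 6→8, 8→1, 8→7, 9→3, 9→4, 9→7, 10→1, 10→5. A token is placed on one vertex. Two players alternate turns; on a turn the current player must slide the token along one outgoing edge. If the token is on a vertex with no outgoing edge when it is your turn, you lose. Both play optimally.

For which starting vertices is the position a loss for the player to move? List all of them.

Positions with no move are L. A position that does have a move is losing for the player to move precisely when every available move leads to a winning position for the opponent. Fill in the labels:
Every edge goes from a vertex to one that appears earlier in the order 7, 1, 3, 5, 10, 8, 4, 9, 6, 2, so processing vertices in that order labels each vertex after all of its successors.
7: no outgoing edge → L
1: no outgoing edge → L
3: can move to 7, which is L ⇒ W
5: the only move is to 3(W), a W ⇒ L
10: can move to 5, which is L ⇒ W
8: can move to 1, which is L ⇒ W
4: can move to 1, which is L ⇒ W
9: can move to 7, which is L ⇒ W
6: moves to 4(W), 8(W), 3(W); every one is W ⇒ L
2: can move to 6, which is L ⇒ W
Reading off the rows marked L gives the requested list; there are 4 such vertices.

1, 5, 6, 7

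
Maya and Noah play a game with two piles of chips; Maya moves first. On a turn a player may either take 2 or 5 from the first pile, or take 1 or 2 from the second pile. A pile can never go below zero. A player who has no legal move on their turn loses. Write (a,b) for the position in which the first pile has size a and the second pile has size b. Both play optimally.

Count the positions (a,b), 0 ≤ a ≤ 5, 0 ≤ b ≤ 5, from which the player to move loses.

Classify positions by backward induction: terminal positions (no move available) are L. From any other position, the mover wins iff some move reaches an L.
Every move lowers a or b (never raises either), so fill the grid row by row in increasing a, and left to right within a row: each cell's successors are then already labelled.
      b=0  b=1  b=2  b=3  b=4  b=5
a=0:    L    W    W    L    W    W
a=1:    L    W    W    L    W    W
a=2:    W    L    W    W    L    W
a=3:    W    L    W    W    L    W
a=4:    L    W    W    L    W    W
a=5:    W    W    L    W    W    L
Cells with no legal move (terminal, hence L): (0,0), (1,0).
The remaining L cells, each justified by listing all of its moves:
(0,3): →(0,2)(W), (0,1)(W) — all W, so L
(1,3): →(1,2)(W), (1,1)(W) — all W, so L
(2,1): →(0,1)(W), (2,0)(W) — all W, so L
(2,4): →(0,4)(W), (2,3)(W), (2,2)(W) — all W, so L
(3,1): →(1,1)(W), (3,0)(W) — all W, so L
(3,4): →(1,4)(W), (3,3)(W), (3,2)(W) — all W, so L
(4,0): →(2,0)(W) only, which is W, so L
(4,3): →(2,3)(W), (4,2)(W), (4,1)(W) — all W, so L
(5,2): →(3,2)(W), (0,2)(W), (5,1)(W), (5,0)(W) — all W, so L
(5,5): →(3,5)(W), (0,5)(W), (5,4)(W), (5,3)(W) — all W, so L
Every other cell has at least one move into one of the L cells above, so it is W.
L cells per row: a=0: 2, a=1: 2, a=2: 2, a=3: 2, a=4: 2, a=5: 2; total 12.

12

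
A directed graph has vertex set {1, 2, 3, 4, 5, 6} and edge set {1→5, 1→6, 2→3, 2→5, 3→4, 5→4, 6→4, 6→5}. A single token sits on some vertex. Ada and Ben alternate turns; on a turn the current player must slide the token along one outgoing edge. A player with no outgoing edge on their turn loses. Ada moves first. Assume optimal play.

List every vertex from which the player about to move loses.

1, 2, 4

Work bottom-up. With no move the player to move loses. Otherwise the position is W if at least one move leads to an L position for the opponent, and L if every move leads to a W.
Every edge goes from a vertex to one that appears earlier in the order 4, 5, 3, 6, 1, 2, so processing vertices in that order labels each vertex after all of its successors.
4: no outgoing edge → L
5: can move to 4, which is L ⇒ W
3: can move to 4, which is L ⇒ W
6: can move to 4, which is L ⇒ W
1: moves to 6(W), 5(W); every one is W ⇒ L
2: moves to 3(W), 5(W); every one is W ⇒ L
The losing starting vertices are exactly the entries labelled L in this table (3 of them).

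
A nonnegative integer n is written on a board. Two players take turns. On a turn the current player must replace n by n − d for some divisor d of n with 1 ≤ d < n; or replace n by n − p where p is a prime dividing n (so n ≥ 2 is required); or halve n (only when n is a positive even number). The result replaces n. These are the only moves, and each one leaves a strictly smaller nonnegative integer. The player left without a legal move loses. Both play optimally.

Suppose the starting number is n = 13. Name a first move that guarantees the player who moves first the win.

Classify positions by backward induction: terminal positions (no move available) are L. From any other position, the mover wins iff some move reaches an L.
n=0: no move → L
n=1: no move → L
n=2: W (go to 0, an L position)
n=3: W (go to 0, an L position)
n=4: L (options 2(W), 3(W) are all W)
n=5: W (go to 0, an L position)
n=6: W (go to 4, an L position)
n=7: W (go to 0, an L position)
n=8: W (go to 4, an L position)
n=9: L (options 6(W), 8(W) are all W)
n=10: W (go to 9, an L position)
n=11: W (go to 0, an L position)
n=12: W (go to 9, an L position)
n=13: W (go to 0, an L position)
From 13, the L positions reachable in one move are: 0.

Move to 0.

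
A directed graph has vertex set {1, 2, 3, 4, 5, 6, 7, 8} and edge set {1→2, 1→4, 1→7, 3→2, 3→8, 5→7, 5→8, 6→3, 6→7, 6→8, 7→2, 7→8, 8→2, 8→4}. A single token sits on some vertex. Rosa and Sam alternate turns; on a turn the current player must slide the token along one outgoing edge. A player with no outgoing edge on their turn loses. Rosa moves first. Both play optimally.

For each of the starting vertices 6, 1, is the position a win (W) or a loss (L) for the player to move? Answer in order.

6: L, 1: W

Positions with no move are L. A position that does have a move is losing for the player to move precisely when every available move leads to a winning position for the opponent. Fill in the labels:
Every edge goes from a vertex to one that appears earlier in the order 2, 4, 8, 7, 1, 3, 6, 5, so processing vertices in that order labels each vertex after all of its successors.
2: no outgoing edge → L
4: no outgoing edge → L
8: W (go to 4, an L position)
7: W (go to 2, an L position)
1: W (go to 4, an L position)
3: W (go to 2, an L position)
6: L (options 3(W), 7(W), 8(W) are all W)
5: L (options 7(W), 8(W) are all W)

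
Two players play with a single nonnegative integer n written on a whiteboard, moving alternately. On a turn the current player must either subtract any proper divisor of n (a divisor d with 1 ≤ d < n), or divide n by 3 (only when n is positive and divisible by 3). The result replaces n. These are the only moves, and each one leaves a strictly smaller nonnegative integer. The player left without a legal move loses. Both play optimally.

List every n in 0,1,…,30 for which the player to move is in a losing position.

0, 1, 4, 7, 9, 11, 13, 15, 17, 19, 23, 25, 28

Label each position W (a win for the player to move) or L (a loss). A position with no legal move is L; any other position is W exactly when some move reaches an L, and L when every move reaches a W.
n=0: no move → L
n=1: no move → L
n=2: W (go to 1, an L position)
n=3: W (go to 1, an L position)
n=4: L (options 2(W), 3(W) are all W)
n=5: W (go to 4, an L position)
n=6: W (go to 4, an L position)
n=7: L (sole option 6(W) is W)
n=8: W (go to 4, an L position)
n=9: L (options 3(W), 6(W), 8(W) are all W)
n=10: W (go to 9, an L position)
n=11: L (sole option 10(W) is W)
n=12: W (go to 4, an L position)
n=13: L (sole option 12(W) is W)
n=14: W (go to 7, an L position)
n=15: L (options 5(W), 10(W), 12(W), 14(W) are all W)
n=16: W (go to 15, an L position)
n=17: L (sole option 16(W) is W)
n=18: W (go to 9, an L position)
n=19: L (sole option 18(W) is W)
n=20: W (go to 15, an L position)
n=21: W (go to 7, an L position)
n=22: W (go to 11, an L position)
n=23: L (sole option 22(W) is W)
n=24: W (go to 23, an L position)
n=25: L (options 20(W), 24(W) are all W)
n=26: W (go to 13, an L position)
n=27: W (go to 9, an L position)
n=28: L (options 14(W), 21(W), 24(W), 26(W), 27(W) are all W)
n=29: W (go to 28, an L position)
n=30: W (go to 15, an L position)
Reading off the rows marked L gives the requested list; there are 13 such values of n.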